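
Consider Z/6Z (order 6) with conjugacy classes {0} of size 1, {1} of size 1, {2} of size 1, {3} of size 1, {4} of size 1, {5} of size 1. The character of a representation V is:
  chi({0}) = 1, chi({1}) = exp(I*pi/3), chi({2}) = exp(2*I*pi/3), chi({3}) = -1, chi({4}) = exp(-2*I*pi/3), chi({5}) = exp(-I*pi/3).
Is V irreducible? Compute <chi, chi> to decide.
Irreducible: <chi, chi> = 1.

Working: <chi, chi> = (1/|G|) sum_C |C| * |chi(C)|^2 = (1/6)[1*|1|^2 + 1*|exp(I*pi/3)|^2 + 1*|exp(2*I*pi/3)|^2 + 1*|-1|^2 + 1*|exp(-2*I*pi/3)|^2 + 1*|exp(-I*pi/3)|^2]
  = (1/6)[(1) + (1) + (1) + (1) + (1) + (1)] = 6/6 = 1.
(Exp terms are combined using exp(i*s)*conj(exp(i*t)) = exp(i*(s-t)), and sums of them are collapsed using the identity that for every m > 1 the m distinct m-th roots of unity sum to 0, e.g. 1 + exp(2*I*pi/3) + exp(-2*I*pi/3) = 0.)
A character is irreducible iff <chi, chi> = 1, so this representation is irreducible.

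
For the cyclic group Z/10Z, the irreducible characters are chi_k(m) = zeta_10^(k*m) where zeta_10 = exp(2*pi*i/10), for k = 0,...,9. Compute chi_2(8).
chi_2(8) = zeta_10^16 = exp(-4*I*pi/5)

Argument: chi_2(8) = zeta_10^(2*8) = zeta_10^16. Since zeta_10^10 = 1, this equals zeta_10^6 = exp(2*pi*i*6/10) = exp(-4*I*pi/5).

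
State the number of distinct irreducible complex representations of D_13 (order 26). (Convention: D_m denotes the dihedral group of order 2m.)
8

Argument: The number of irreducible complex representations of a finite group equals its number of conjugacy classes. D_13 has 8 conjugacy classes ((n+3)/2 for n odd), so D_13 (order 26) has exactly 8 irreducible complex representations.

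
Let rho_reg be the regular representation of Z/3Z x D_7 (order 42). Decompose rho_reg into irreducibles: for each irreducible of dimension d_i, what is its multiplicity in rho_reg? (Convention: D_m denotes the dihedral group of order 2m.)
Each irreducible V_i of dimension d_i appears with multiplicity d_i, i.e. rho_reg = (direct sum over all irreducibles V_i) d_i V_i. The irreducible dimensions for Z/3Z x D_7 are 1, 1, 1, 1, 1, 1, 2, 2, 2, 2, 2, 2, 2, 2, 2: 6 irreducibles of dimension 1, each with multiplicity 1; 9 irreducibles of dimension 2, each with multiplicity 2. Total dimension 6*1*1 + 9*2*2 = 42 = |G|.

Proof sketch: General theorem: in the regular representation of a finite group G, each irreducible appears with multiplicity equal to its dimension. Check: dim(rho_reg) = sum d_i^2 = 1 + 1 + 1 + 1 + 1 + 1 + 4 + 4 + 4 + 4 + 4 + 4 + 4 + 4 + 4 = 42 = |G|.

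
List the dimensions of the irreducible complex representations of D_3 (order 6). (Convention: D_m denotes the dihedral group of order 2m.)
Dimensions: 1, 1, 2

There are 3 irreducibles (= number of conjugacy classes). Their dimensions d_i satisfy sum d_i^2 = |G| = 6: 1 + 1 + 4 = 6.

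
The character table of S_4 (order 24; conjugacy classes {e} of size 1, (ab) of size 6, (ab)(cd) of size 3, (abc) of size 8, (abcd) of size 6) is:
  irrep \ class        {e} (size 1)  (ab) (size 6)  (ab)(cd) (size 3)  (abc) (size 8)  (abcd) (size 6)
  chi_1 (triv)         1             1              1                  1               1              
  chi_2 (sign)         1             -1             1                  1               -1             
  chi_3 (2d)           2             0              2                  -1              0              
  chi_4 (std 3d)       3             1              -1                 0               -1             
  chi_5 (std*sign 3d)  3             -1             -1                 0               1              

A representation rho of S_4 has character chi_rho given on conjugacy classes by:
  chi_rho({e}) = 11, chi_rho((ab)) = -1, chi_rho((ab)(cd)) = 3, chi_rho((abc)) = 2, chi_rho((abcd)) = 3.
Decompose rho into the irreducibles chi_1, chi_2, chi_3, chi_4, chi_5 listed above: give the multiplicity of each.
Multiplicities: chi_1: 2, chi_2: 1, chi_3: 1, chi_4: 0, chi_5: 2.

Working: Use <chi_rho, chi> = (1/|G|) sum_C |C| * chi_rho(C) * conj(chi(C)) with |G| = 24 for each irreducible chi in the table:
  <chi_rho, chi_1> = (1/24)[1*(11)*conj(1) + 6*(-1)*conj(1) + 3*(3)*conj(1) + 8*(2)*conj(1) + 6*(3)*conj(1)]
      = (1/24)[(11) + (-6) + (9) + (16) + (18)] = 48/24 = 2
  <chi_rho, chi_2> = (1/24)[1*(11)*conj(1) + 6*(-1)*conj(-1) + 3*(3)*conj(1) + 8*(2)*conj(1) + 6*(3)*conj(-1)]
      = (1/24)[(11) + (6) + (9) + (16) + (-18)] = 24/24 = 1
  <chi_rho, chi_3> = (1/24)[1*(11)*conj(2) + 6*(-1)*conj(0) + 3*(3)*conj(2) + 8*(2)*conj(-1) + 6*(3)*conj(0)]
      = (1/24)[(22) + (0) + (18) + (-16) + (0)] = 24/24 = 1
  <chi_rho, chi_4> = (1/24)[1*(11)*conj(3) + 6*(-1)*conj(1) + 3*(3)*conj(-1) + 8*(2)*conj(0) + 6*(3)*conj(-1)]
      = (1/24)[(33) + (-6) + (-9) + (0) + (-18)] = 0/24 = 0
  <chi_rho, chi_5> = (1/24)[1*(11)*conj(3) + 6*(-1)*conj(-1) + 3*(3)*conj(-1) + 8*(2)*conj(0) + 6*(3)*conj(1)]
      = (1/24)[(33) + (6) + (-9) + (0) + (18)] = 48/24 = 2
Dimension check: dim(rho) = sum (mult * dim) = 2*1 + 1*1 + 1*2 + 0*3 + 2*3 = 11 = chi_rho(e) = 11.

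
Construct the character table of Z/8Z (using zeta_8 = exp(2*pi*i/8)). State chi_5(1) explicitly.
Character table of Z/8Z (irreps indexed chi_0,...,chi_7 with chi_k(m) = zeta_8^(k*m), zeta_8 = exp(2*pi*i/8)):
  irrep \ class  {0} (size 1)  {1} (size 1)    {2} (size 1)  {3} (size 1)    {4} (size 1)  {5} (size 1)    {6} (size 1)  {7} (size 1)  
  chi_0          1             1               1             1               1             1               1             1             
  chi_1          1             exp(I*pi/4)     I             exp(3*I*pi/4)   -1            exp(-3*I*pi/4)  -I            exp(-I*pi/4)  
  chi_2          1             I               -1            -I              1             I               -1            -I            
  chi_3          1             exp(3*I*pi/4)   -I            exp(I*pi/4)     -1            exp(-I*pi/4)    I             exp(-3*I*pi/4)
  chi_4          1             -1              1             -1              1             -1              1             -1            
  chi_5          1             exp(-3*I*pi/4)  I             exp(-I*pi/4)    -1            exp(I*pi/4)     -I            exp(3*I*pi/4) 
  chi_6          1             -I              -1            I               1             -I              -1            I             
  chi_7          1             exp(-I*pi/4)    -I            exp(-3*I*pi/4)  -1            exp(3*I*pi/4)   I             exp(I*pi/4)   

Spot check: chi_5(1) = zeta_8^(5*1) = zeta_8^5 = exp(-3*I*pi/4).

Z/8Z is abelian, so all 8 irreducible complex representations are 1-dimensional. They are given by chi_k(m) = zeta_8^(k*m) for k = 0,...,7. Row orthogonality: sum_m chi_k(m) conj(chi_l(m)) = 8 * [k = l].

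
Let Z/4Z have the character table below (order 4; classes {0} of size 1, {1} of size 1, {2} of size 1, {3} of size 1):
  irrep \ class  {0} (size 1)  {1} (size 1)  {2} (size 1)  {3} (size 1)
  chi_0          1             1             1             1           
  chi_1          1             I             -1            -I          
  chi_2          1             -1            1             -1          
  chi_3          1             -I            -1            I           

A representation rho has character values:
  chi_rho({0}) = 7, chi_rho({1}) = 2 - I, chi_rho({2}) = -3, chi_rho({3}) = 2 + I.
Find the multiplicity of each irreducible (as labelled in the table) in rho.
Multiplicities: chi_0: 2, chi_1: 2, chi_2: 0, chi_3: 3.

Solution. Use <chi_rho, chi> = (1/|G|) sum_C |C| * chi_rho(C) * conj(chi(C)) with |G| = 4 for each irreducible chi in the table:
  <chi_rho, chi_0> = (1/4)[1*(7)*conj(1) + 1*(2 - I)*conj(1) + 1*(-3)*conj(1) + 1*(2 + I)*conj(1)]
      = (1/4)[(7) + (2 - I) + (-3) + (2 + I)] = 8/4 = 2
  <chi_rho, chi_1> = (1/4)[1*(7)*conj(1) + 1*(2 - I)*conj(I) + 1*(-3)*conj(-1) + 1*(2 + I)*conj(-I)]
      = (1/4)[(7) + (-1 - 2*I) + (3) + (-1 + 2*I)] = 8/4 = 2
  <chi_rho, chi_2> = (1/4)[1*(7)*conj(1) + 1*(2 - I)*conj(-1) + 1*(-3)*conj(1) + 1*(2 + I)*conj(-1)]
      = (1/4)[(7) + (-2 + I) + (-3) + (-2 - I)] = 0/4 = 0
  <chi_rho, chi_3> = (1/4)[1*(7)*conj(1) + 1*(2 - I)*conj(-I) + 1*(-3)*conj(-1) + 1*(2 + I)*conj(I)]
      = (1/4)[(7) + (1 + 2*I) + (3) + (1 - 2*I)] = 12/4 = 3
(Exp terms are combined using exp(i*s)*conj(exp(i*t)) = exp(i*(s-t)), and sums of them are collapsed using the identity that for every m > 1 the m distinct m-th roots of unity sum to 0, e.g. 1 + exp(2*I*pi/3) + exp(-2*I*pi/3) = 0.)
Dimension check: dim(rho) = sum (mult * dim) = 2*1 + 2*1 + 0*1 + 3*1 = 7 = chi_rho(e) = 7.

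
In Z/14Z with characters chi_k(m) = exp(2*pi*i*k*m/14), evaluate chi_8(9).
chi_8(9) = zeta_14^72 = exp(2*I*pi/7)

Justification: chi_8(9) = zeta_14^(8*9) = zeta_14^72. Since zeta_14^14 = 1, this equals zeta_14^2 = exp(2*pi*i*2/14) = exp(2*I*pi/7).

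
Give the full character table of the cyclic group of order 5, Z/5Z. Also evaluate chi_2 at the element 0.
Character table of Z/5Z (irreps indexed chi_0,...,chi_4 with chi_k(m) = zeta_5^(k*m), zeta_5 = exp(2*pi*i/5)):
  irrep \ class  {0} (size 1)  {1} (size 1)    {2} (size 1)    {3} (size 1)    {4} (size 1)  
  chi_0          1             1               1               1               1             
  chi_1          1             exp(2*I*pi/5)   exp(4*I*pi/5)   exp(-4*I*pi/5)  exp(-2*I*pi/5)
  chi_2          1             exp(4*I*pi/5)   exp(-2*I*pi/5)  exp(2*I*pi/5)   exp(-4*I*pi/5)
  chi_3          1             exp(-4*I*pi/5)  exp(2*I*pi/5)   exp(-2*I*pi/5)  exp(4*I*pi/5) 
  chi_4          1             exp(-2*I*pi/5)  exp(-4*I*pi/5)  exp(4*I*pi/5)   exp(2*I*pi/5) 

Spot check: chi_2(0) = zeta_5^(2*0) = zeta_5^0 = 1.

Solution. Z/5Z is abelian, so all 5 irreducible complex representations are 1-dimensional. They are given by chi_k(m) = zeta_5^(k*m) for k = 0,...,4. Row orthogonality: sum_m chi_k(m) conj(chi_l(m)) = 5 * [k = l].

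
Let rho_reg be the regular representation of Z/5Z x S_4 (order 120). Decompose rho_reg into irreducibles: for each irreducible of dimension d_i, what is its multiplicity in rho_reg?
Each irreducible V_i of dimension d_i appears with multiplicity d_i, i.e. rho_reg = (direct sum over all irreducibles V_i) d_i V_i. The irreducible dimensions for Z/5Z x S_4 are 1, 1, 1, 1, 1, 1, 1, 1, 1, 1, 2, 2, 2, 2, 2, 3, 3, 3, 3, 3, 3, 3, 3, 3, 3: 10 irreducibles of dimension 1, each with multiplicity 1; 5 irreducibles of dimension 2, each with multiplicity 2; 10 irreducibles of dimension 3, each with multiplicity 3. Total dimension 10*1*1 + 5*2*2 + 10*3*3 = 120 = |G|.

Justification: General theorem: in the regular representation of a finite group G, each irreducible appears with multiplicity equal to its dimension. Check: dim(rho_reg) = sum d_i^2 = 1 + 1 + 1 + 1 + 1 + 1 + 1 + 1 + 1 + 1 + 4 + 4 + 4 + 4 + 4 + 9 + 9 + 9 + 9 + 9 + 9 + 9 + 9 + 9 + 9 = 120 = |G|.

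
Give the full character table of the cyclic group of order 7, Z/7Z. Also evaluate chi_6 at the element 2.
Character table of Z/7Z (irreps indexed chi_0,...,chi_6 with chi_k(m) = zeta_7^(k*m), zeta_7 = exp(2*pi*i/7)):
  irrep \ class  {0} (size 1)  {1} (size 1)    {2} (size 1)    {3} (size 1)    {4} (size 1)    {5} (size 1)    {6} (size 1)  
  chi_0          1             1               1               1               1               1               1             
  chi_1          1             exp(2*I*pi/7)   exp(4*I*pi/7)   exp(6*I*pi/7)   exp(-6*I*pi/7)  exp(-4*I*pi/7)  exp(-2*I*pi/7)
  chi_2          1             exp(4*I*pi/7)   exp(-6*I*pi/7)  exp(-2*I*pi/7)  exp(2*I*pi/7)   exp(6*I*pi/7)   exp(-4*I*pi/7)
  chi_3          1             exp(6*I*pi/7)   exp(-2*I*pi/7)  exp(4*I*pi/7)   exp(-4*I*pi/7)  exp(2*I*pi/7)   exp(-6*I*pi/7)
  chi_4          1             exp(-6*I*pi/7)  exp(2*I*pi/7)   exp(-4*I*pi/7)  exp(4*I*pi/7)   exp(-2*I*pi/7)  exp(6*I*pi/7) 
  chi_5          1             exp(-4*I*pi/7)  exp(6*I*pi/7)   exp(2*I*pi/7)   exp(-2*I*pi/7)  exp(-6*I*pi/7)  exp(4*I*pi/7) 
  chi_6          1             exp(-2*I*pi/7)  exp(-4*I*pi/7)  exp(-6*I*pi/7)  exp(6*I*pi/7)   exp(4*I*pi/7)   exp(2*I*pi/7) 

Spot check: chi_6(2) = zeta_7^(6*2) = zeta_7^12 = exp(-4*I*pi/7).

Explanation: Z/7Z is abelian, so all 7 irreducible complex representations are 1-dimensional. They are given by chi_k(m) = zeta_7^(k*m) for k = 0,...,6. Row orthogonality: sum_m chi_k(m) conj(chi_l(m)) = 7 * [k = l].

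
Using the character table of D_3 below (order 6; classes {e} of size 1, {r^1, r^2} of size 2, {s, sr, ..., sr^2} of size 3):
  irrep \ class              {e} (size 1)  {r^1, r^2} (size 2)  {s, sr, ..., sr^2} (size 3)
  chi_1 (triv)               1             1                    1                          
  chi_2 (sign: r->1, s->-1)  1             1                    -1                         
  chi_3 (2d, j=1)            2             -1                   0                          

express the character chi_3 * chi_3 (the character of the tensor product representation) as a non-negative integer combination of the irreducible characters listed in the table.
chi_3 tensor chi_3 = chi_1 + chi_2 + chi_3 (all other irreducibles have multiplicity 0).

Proof sketch: The character of a tensor product is the pointwise product (chi_3 * chi_3)(C) = chi_3(C) * chi_3(C):
  {e}: (2)*(2), {r^1, r^2}: (-1)*(-1), {s, sr, ..., sr^2}: (0)*(0)
so (chi_3 * chi_3) takes values
  {e} -> 4, {r^1, r^2} -> 1, {s, sr, ..., sr^2} -> 0.
Now take the inner product of this character with each irreducible chi from the table, <chi_3*chi_3, chi> = (1/6) sum_C |C| (chi_3*chi_3)(C) conj(chi(C)):
  <chi_3*chi_3, chi_1> = (1/6)[1*(4)*conj(1) + 2*(1)*conj(1) + 3*(0)*conj(1)]
      = (1/6)[(4) + (2) + (0)] = 6/6 = 1
  <chi_3*chi_3, chi_2> = (1/6)[1*(4)*conj(1) + 2*(1)*conj(1) + 3*(0)*conj(-1)]
      = (1/6)[(4) + (2) + (0)] = 6/6 = 1
  <chi_3*chi_3, chi_3> = (1/6)[1*(4)*conj(2) + 2*(1)*conj(-1) + 3*(0)*conj(0)]
      = (1/6)[(8) + (-2) + (0)] = 6/6 = 1
Hence the multiplicities are chi_1: 1, chi_2: 1, chi_3: 1. Dimension check: dim(chi_3)*dim(chi_3) = 2*2 = 4 and sum (mult * dim) = 1*1 + 1*1 + 1*2 = 4.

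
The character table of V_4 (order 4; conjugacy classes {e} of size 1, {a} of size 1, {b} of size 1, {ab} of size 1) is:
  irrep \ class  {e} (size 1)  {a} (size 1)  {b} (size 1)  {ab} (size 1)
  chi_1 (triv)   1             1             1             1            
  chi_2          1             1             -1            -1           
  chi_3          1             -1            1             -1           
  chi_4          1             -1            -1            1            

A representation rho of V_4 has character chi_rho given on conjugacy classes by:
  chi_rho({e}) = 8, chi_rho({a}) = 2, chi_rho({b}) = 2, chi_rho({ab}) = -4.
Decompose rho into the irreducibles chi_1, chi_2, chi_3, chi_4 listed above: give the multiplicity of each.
Multiplicities: chi_1: 2, chi_2: 3, chi_3: 3, chi_4: 0.

Use <chi_rho, chi> = (1/|G|) sum_C |C| * chi_rho(C) * conj(chi(C)) with |G| = 4 for each irreducible chi in the table:
  <chi_rho, chi_1> = (1/4)[1*(8)*conj(1) + 1*(2)*conj(1) + 1*(2)*conj(1) + 1*(-4)*conj(1)]
      = (1/4)[(8) + (2) + (2) + (-4)] = 8/4 = 2
  <chi_rho, chi_2> = (1/4)[1*(8)*conj(1) + 1*(2)*conj(1) + 1*(2)*conj(-1) + 1*(-4)*conj(-1)]
      = (1/4)[(8) + (2) + (-2) + (4)] = 12/4 = 3
  <chi_rho, chi_3> = (1/4)[1*(8)*conj(1) + 1*(2)*conj(-1) + 1*(2)*conj(1) + 1*(-4)*conj(-1)]
      = (1/4)[(8) + (-2) + (2) + (4)] = 12/4 = 3
  <chi_rho, chi_4> = (1/4)[1*(8)*conj(1) + 1*(2)*conj(-1) + 1*(2)*conj(-1) + 1*(-4)*conj(1)]
      = (1/4)[(8) + (-2) + (-2) + (-4)] = 0/4 = 0
Dimension check: dim(rho) = sum (mult * dim) = 2*1 + 3*1 + 3*1 + 0*1 = 8 = chi_rho(e) = 8.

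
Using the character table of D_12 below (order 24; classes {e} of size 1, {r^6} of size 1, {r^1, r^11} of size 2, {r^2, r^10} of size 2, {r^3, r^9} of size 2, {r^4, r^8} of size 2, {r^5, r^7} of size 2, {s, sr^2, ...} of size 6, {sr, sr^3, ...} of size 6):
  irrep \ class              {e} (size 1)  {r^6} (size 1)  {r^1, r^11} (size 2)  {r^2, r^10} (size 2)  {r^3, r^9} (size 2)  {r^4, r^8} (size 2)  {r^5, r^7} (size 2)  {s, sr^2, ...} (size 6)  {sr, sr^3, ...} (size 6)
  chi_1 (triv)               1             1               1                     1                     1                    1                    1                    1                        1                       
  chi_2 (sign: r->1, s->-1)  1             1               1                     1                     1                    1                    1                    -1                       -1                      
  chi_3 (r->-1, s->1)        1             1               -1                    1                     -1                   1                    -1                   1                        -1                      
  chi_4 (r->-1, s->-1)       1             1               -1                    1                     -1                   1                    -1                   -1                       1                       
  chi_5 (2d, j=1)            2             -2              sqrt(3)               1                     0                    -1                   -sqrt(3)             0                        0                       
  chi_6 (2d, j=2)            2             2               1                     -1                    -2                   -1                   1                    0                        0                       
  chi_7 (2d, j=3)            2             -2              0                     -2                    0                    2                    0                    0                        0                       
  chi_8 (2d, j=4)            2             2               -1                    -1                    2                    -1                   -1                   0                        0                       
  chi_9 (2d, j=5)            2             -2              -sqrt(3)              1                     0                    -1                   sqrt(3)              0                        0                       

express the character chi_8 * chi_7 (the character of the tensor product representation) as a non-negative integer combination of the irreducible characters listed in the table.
chi_8 tensor chi_7 = chi_5 + chi_9 (all other irreducibles have multiplicity 0).

Argument: The character of a tensor product is the pointwise product (chi_8 * chi_7)(C) = chi_8(C) * chi_7(C):
  {e}: (2)*(2), {r^6}: (2)*(-2), {r^1, r^11}: (-1)*(0), {r^2, r^10}: (-1)*(-2), {r^3, r^9}: (2)*(0), {r^4, r^8}: (-1)*(2), {r^5, r^7}: (-1)*(0), {s, sr^2, ...}: (0)*(0), {sr, sr^3, ...}: (0)*(0)
so (chi_8 * chi_7) takes values
  {e} -> 4, {r^6} -> -4, {r^1, r^11} -> 0, {r^2, r^10} -> 2, {r^3, r^9} -> 0, {r^4, r^8} -> -2, {r^5, r^7} -> 0, {s, sr^2, ...} -> 0, {sr, sr^3, ...} -> 0.
Now take the inner product of this character with each irreducible chi from the table, <chi_8*chi_7, chi> = (1/24) sum_C |C| (chi_8*chi_7)(C) conj(chi(C)):
  <chi_8*chi_7, chi_1> = (1/24)[1*(4)*conj(1) + 1*(-4)*conj(1) + 2*(0)*conj(1) + 2*(2)*conj(1) + 2*(0)*conj(1) + 2*(-2)*conj(1) + 2*(0)*conj(1) + 6*(0)*conj(1) + 6*(0)*conj(1)]
      = (1/24)[(4) + (-4) + (0) + (4) + (0) + (-4) + (0) + (0) + (0)] = 0/24 = 0
  <chi_8*chi_7, chi_2> = (1/24)[1*(4)*conj(1) + 1*(-4)*conj(1) + 2*(0)*conj(1) + 2*(2)*conj(1) + 2*(0)*conj(1) + 2*(-2)*conj(1) + 2*(0)*conj(1) + 6*(0)*conj(-1) + 6*(0)*conj(-1)]
      = (1/24)[(4) + (-4) + (0) + (4) + (0) + (-4) + (0) + (0) + (0)] = 0/24 = 0
  <chi_8*chi_7, chi_3> = (1/24)[1*(4)*conj(1) + 1*(-4)*conj(1) + 2*(0)*conj(-1) + 2*(2)*conj(1) + 2*(0)*conj(-1) + 2*(-2)*conj(1) + 2*(0)*conj(-1) + 6*(0)*conj(1) + 6*(0)*conj(-1)]
      = (1/24)[(4) + (-4) + (0) + (4) + (0) + (-4) + (0) + (0) + (0)] = 0/24 = 0
  <chi_8*chi_7, chi_4> = (1/24)[1*(4)*conj(1) + 1*(-4)*conj(1) + 2*(0)*conj(-1) + 2*(2)*conj(1) + 2*(0)*conj(-1) + 2*(-2)*conj(1) + 2*(0)*conj(-1) + 6*(0)*conj(-1) + 6*(0)*conj(1)]
      = (1/24)[(4) + (-4) + (0) + (4) + (0) + (-4) + (0) + (0) + (0)] = 0/24 = 0
  <chi_8*chi_7, chi_5> = (1/24)[1*(4)*conj(2) + 1*(-4)*conj(-2) + 2*(0)*conj(sqrt(3)) + 2*(2)*conj(1) + 2*(0)*conj(0) + 2*(-2)*conj(-1) + 2*(0)*conj(-sqrt(3)) + 6*(0)*conj(0) + 6*(0)*conj(0)]
      = (1/24)[(8) + (8) + (0) + (4) + (0) + (4) + (0) + (0) + (0)] = 24/24 = 1
  <chi_8*chi_7, chi_6> = (1/24)[1*(4)*conj(2) + 1*(-4)*conj(2) + 2*(0)*conj(1) + 2*(2)*conj(-1) + 2*(0)*conj(-2) + 2*(-2)*conj(-1) + 2*(0)*conj(1) + 6*(0)*conj(0) + 6*(0)*conj(0)]
      = (1/24)[(8) + (-8) + (0) + (-4) + (0) + (4) + (0) + (0) + (0)] = 0/24 = 0
  <chi_8*chi_7, chi_7> = (1/24)[1*(4)*conj(2) + 1*(-4)*conj(-2) + 2*(0)*conj(0) + 2*(2)*conj(-2) + 2*(0)*conj(0) + 2*(-2)*conj(2) + 2*(0)*conj(0) + 6*(0)*conj(0) + 6*(0)*conj(0)]
      = (1/24)[(8) + (8) + (0) + (-8) + (0) + (-8) + (0) + (0) + (0)] = 0/24 = 0
  <chi_8*chi_7, chi_8> = (1/24)[1*(4)*conj(2) + 1*(-4)*conj(2) + 2*(0)*conj(-1) + 2*(2)*conj(-1) + 2*(0)*conj(2) + 2*(-2)*conj(-1) + 2*(0)*conj(-1) + 6*(0)*conj(0) + 6*(0)*conj(0)]
      = (1/24)[(8) + (-8) + (0) + (-4) + (0) + (4) + (0) + (0) + (0)] = 0/24 = 0
  <chi_8*chi_7, chi_9> = (1/24)[1*(4)*conj(2) + 1*(-4)*conj(-2) + 2*(0)*conj(-sqrt(3)) + 2*(2)*conj(1) + 2*(0)*conj(0) + 2*(-2)*conj(-1) + 2*(0)*conj(sqrt(3)) + 6*(0)*conj(0) + 6*(0)*conj(0)]
      = (1/24)[(8) + (8) + (0) + (4) + (0) + (4) + (0) + (0) + (0)] = 24/24 = 1
Hence the multiplicities are chi_5: 1, chi_9: 1. Dimension check: dim(chi_8)*dim(chi_7) = 2*2 = 4 and sum (mult * dim) = 1*2 + 1*2 = 4.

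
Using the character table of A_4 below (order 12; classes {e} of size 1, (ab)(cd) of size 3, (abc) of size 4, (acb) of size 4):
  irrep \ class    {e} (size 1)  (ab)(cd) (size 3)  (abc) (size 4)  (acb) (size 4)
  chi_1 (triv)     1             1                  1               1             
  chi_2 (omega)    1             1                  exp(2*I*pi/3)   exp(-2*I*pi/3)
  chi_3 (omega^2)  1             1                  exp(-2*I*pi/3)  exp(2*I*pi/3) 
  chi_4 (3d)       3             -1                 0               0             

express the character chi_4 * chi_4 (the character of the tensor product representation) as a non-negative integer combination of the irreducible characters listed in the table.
chi_4 tensor chi_4 = chi_1 + chi_2 + chi_3 + 2*chi_4 (all other irreducibles have multiplicity 0).

Justification: The character of a tensor product is the pointwise product (chi_4 * chi_4)(C) = chi_4(C) * chi_4(C):
  {e}: (3)*(3), (ab)(cd): (-1)*(-1), (abc): (0)*(0), (acb): (0)*(0)
so (chi_4 * chi_4) takes values
  {e} -> 9, (ab)(cd) -> 1, (abc) -> 0, (acb) -> 0.
Now take the inner product of this character with each irreducible chi from the table, <chi_4*chi_4, chi> = (1/12) sum_C |C| (chi_4*chi_4)(C) conj(chi(C)):
  <chi_4*chi_4, chi_1> = (1/12)[1*(9)*conj(1) + 3*(1)*conj(1) + 4*(0)*conj(1) + 4*(0)*conj(1)]
      = (1/12)[(9) + (3) + (0) + (0)] = 12/12 = 1
  <chi_4*chi_4, chi_2> = (1/12)[1*(9)*conj(1) + 3*(1)*conj(1) + 4*(0)*conj(exp(2*I*pi/3)) + 4*(0)*conj(exp(-2*I*pi/3))]
      = (1/12)[(9) + (3) + (0) + (0)] = 12/12 = 1
  <chi_4*chi_4, chi_3> = (1/12)[1*(9)*conj(1) + 3*(1)*conj(1) + 4*(0)*conj(exp(-2*I*pi/3)) + 4*(0)*conj(exp(2*I*pi/3))]
      = (1/12)[(9) + (3) + (0) + (0)] = 12/12 = 1
  <chi_4*chi_4, chi_4> = (1/12)[1*(9)*conj(3) + 3*(1)*conj(-1) + 4*(0)*conj(0) + 4*(0)*conj(0)]
      = (1/12)[(27) + (-3) + (0) + (0)] = 24/12 = 2
(Exp terms are combined using exp(i*s)*conj(exp(i*t)) = exp(i*(s-t)), and sums of them are collapsed using the identity that for every m > 1 the m distinct m-th roots of unity sum to 0, e.g. 1 + exp(2*I*pi/3) + exp(-2*I*pi/3) = 0.)
Hence the multiplicities are chi_1: 1, chi_2: 1, chi_3: 1, chi_4: 2. Dimension check: dim(chi_4)*dim(chi_4) = 3*3 = 9 and sum (mult * dim) = 1*1 + 1*1 + 1*1 + 2*3 = 9.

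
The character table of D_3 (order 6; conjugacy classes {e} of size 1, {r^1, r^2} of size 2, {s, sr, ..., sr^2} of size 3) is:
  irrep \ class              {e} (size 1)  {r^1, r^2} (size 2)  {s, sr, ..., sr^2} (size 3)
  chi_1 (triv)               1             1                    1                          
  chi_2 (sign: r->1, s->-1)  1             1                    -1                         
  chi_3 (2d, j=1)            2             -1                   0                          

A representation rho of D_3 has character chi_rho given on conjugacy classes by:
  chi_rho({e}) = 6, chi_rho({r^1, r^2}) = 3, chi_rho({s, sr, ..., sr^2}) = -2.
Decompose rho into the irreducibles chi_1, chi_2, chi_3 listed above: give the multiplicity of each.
Multiplicities: chi_1: 1, chi_2: 3, chi_3: 1.

Explanation: Use <chi_rho, chi> = (1/|G|) sum_C |C| * chi_rho(C) * conj(chi(C)) with |G| = 6 for each irreducible chi in the table:
  <chi_rho, chi_1> = (1/6)[1*(6)*conj(1) + 2*(3)*conj(1) + 3*(-2)*conj(1)]
      = (1/6)[(6) + (6) + (-6)] = 6/6 = 1
  <chi_rho, chi_2> = (1/6)[1*(6)*conj(1) + 2*(3)*conj(1) + 3*(-2)*conj(-1)]
      = (1/6)[(6) + (6) + (6)] = 18/6 = 3
  <chi_rho, chi_3> = (1/6)[1*(6)*conj(2) + 2*(3)*conj(-1) + 3*(-2)*conj(0)]
      = (1/6)[(12) + (-6) + (0)] = 6/6 = 1
Dimension check: dim(rho) = sum (mult * dim) = 1*1 + 3*1 + 1*2 = 6 = chi_rho(e) = 6.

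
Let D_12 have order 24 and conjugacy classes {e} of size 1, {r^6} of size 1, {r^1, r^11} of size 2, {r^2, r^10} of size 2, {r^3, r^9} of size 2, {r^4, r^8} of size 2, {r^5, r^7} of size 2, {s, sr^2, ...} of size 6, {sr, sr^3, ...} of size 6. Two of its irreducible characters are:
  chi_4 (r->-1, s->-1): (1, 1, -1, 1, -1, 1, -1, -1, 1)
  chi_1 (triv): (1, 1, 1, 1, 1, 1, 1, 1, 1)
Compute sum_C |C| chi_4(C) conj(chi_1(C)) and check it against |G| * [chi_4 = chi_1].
Sum = 0; so <chi_4, chi_1> = 0 (distinct irreducibles are orthogonal).

Explanation: Compute term by term over conjugacy classes (|C| * chi_4(C) * conj(chi_1(C))):
  1*(1)*conj(1) + 1*(1)*conj(1) + 2*(-1)*conj(1) + 2*(1)*conj(1) + 2*(-1)*conj(1) + 2*(1)*conj(1) + 2*(-1)*conj(1) + 6*(-1)*conj(1) + 6*(1)*conj(1)
  = (1) + (1) + (-2) + (2) + (-2) + (2) + (-2) + (-6) + (6)
  = 0.
Dividing by |G| = 24 gives 0/24 = 0, matching the row-orthogonality relation <chi_4, chi_1> = [chi_4 = chi_1].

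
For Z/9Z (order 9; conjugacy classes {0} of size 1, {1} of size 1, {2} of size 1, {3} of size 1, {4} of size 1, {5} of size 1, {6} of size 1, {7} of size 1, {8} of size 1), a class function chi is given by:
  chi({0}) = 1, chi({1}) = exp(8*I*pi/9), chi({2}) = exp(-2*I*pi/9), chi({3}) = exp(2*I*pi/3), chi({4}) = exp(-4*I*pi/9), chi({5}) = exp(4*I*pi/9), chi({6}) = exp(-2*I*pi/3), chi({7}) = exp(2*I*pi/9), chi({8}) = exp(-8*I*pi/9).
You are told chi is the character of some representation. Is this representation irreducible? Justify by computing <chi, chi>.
Irreducible: <chi, chi> = 1.

Reasoning: <chi, chi> = (1/|G|) sum_C |C| * |chi(C)|^2 = (1/9)[1*|1|^2 + 1*|exp(8*I*pi/9)|^2 + 1*|exp(-2*I*pi/9)|^2 + 1*|exp(2*I*pi/3)|^2 + 1*|exp(-4*I*pi/9)|^2 + 1*|exp(4*I*pi/9)|^2 + 1*|exp(-2*I*pi/3)|^2 + 1*|exp(2*I*pi/9)|^2 + 1*|exp(-8*I*pi/9)|^2]
  = (1/9)[(1) + (1) + (1) + (1) + (1) + (1) + (1) + (1) + (1)] = 9/9 = 1.
(Exp terms are combined using exp(i*s)*conj(exp(i*t)) = exp(i*(s-t)), and sums of them are collapsed using the identity that for every m > 1 the m distinct m-th roots of unity sum to 0, e.g. 1 + exp(2*I*pi/3) + exp(-2*I*pi/3) = 0.)
A character is irreducible iff <chi, chi> = 1, so this representation is irreducible.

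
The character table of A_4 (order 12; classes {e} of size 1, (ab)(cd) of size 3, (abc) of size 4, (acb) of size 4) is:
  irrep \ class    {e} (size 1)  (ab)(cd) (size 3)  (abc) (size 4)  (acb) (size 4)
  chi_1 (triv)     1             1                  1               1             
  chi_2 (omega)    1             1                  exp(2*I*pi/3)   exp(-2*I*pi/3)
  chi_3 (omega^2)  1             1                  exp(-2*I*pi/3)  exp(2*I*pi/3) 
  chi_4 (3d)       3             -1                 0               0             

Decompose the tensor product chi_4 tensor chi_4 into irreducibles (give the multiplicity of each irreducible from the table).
chi_4 tensor chi_4 = chi_1 + chi_2 + chi_3 + 2*chi_4 (all other irreducibles have multiplicity 0).

Argument: The character of a tensor product is the pointwise product (chi_4 * chi_4)(C) = chi_4(C) * chi_4(C):
  {e}: (3)*(3), (ab)(cd): (-1)*(-1), (abc): (0)*(0), (acb): (0)*(0)
so (chi_4 * chi_4) takes values
  {e} -> 9, (ab)(cd) -> 1, (abc) -> 0, (acb) -> 0.
Now take the inner product of this character with each irreducible chi from the table, <chi_4*chi_4, chi> = (1/12) sum_C |C| (chi_4*chi_4)(C) conj(chi(C)):
  <chi_4*chi_4, chi_1> = (1/12)[1*(9)*conj(1) + 3*(1)*conj(1) + 4*(0)*conj(1) + 4*(0)*conj(1)]
      = (1/12)[(9) + (3) + (0) + (0)] = 12/12 = 1
  <chi_4*chi_4, chi_2> = (1/12)[1*(9)*conj(1) + 3*(1)*conj(1) + 4*(0)*conj(exp(2*I*pi/3)) + 4*(0)*conj(exp(-2*I*pi/3))]
      = (1/12)[(9) + (3) + (0) + (0)] = 12/12 = 1
  <chi_4*chi_4, chi_3> = (1/12)[1*(9)*conj(1) + 3*(1)*conj(1) + 4*(0)*conj(exp(-2*I*pi/3)) + 4*(0)*conj(exp(2*I*pi/3))]
      = (1/12)[(9) + (3) + (0) + (0)] = 12/12 = 1
  <chi_4*chi_4, chi_4> = (1/12)[1*(9)*conj(3) + 3*(1)*conj(-1) + 4*(0)*conj(0) + 4*(0)*conj(0)]
      = (1/12)[(27) + (-3) + (0) + (0)] = 24/12 = 2
(Exp terms are combined using exp(i*s)*conj(exp(i*t)) = exp(i*(s-t)), and sums of them are collapsed using the identity that for every m > 1 the m distinct m-th roots of unity sum to 0, e.g. 1 + exp(2*I*pi/3) + exp(-2*I*pi/3) = 0.)
Hence the multiplicities are chi_1: 1, chi_2: 1, chi_3: 1, chi_4: 2. Dimension check: dim(chi_4)*dim(chi_4) = 3*3 = 9 and sum (mult * dim) = 1*1 + 1*1 + 1*1 + 2*3 = 9.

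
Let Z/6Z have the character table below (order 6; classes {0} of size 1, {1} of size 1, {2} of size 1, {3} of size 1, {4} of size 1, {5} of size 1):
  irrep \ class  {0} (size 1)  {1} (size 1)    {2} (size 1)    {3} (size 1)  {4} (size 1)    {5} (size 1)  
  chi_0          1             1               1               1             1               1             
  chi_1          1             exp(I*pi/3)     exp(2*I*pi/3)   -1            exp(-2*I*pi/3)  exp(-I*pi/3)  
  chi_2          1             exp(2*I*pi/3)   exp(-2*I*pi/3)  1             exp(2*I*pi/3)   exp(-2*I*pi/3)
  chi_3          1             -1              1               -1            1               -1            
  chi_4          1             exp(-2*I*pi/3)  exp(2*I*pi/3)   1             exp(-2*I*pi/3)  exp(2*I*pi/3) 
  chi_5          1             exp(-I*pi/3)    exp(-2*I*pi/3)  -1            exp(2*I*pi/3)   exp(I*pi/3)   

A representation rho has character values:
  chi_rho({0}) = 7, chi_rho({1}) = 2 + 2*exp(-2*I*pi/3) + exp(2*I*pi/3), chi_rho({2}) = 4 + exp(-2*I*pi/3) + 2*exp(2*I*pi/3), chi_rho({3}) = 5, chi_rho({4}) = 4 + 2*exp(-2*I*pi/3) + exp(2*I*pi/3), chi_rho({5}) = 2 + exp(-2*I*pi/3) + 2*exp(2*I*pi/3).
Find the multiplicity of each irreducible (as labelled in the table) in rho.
Multiplicities: chi_0: 3, chi_1: 0, chi_2: 1, chi_3: 1, chi_4: 2, chi_5: 0.

Derivation: Use <chi_rho, chi> = (1/|G|) sum_C |C| * chi_rho(C) * conj(chi(C)) with |G| = 6 for each irreducible chi in the table:
  <chi_rho, chi_0> = (1/6)[1*(7)*conj(1) + 1*(2 + 2*exp(-2*I*pi/3) + exp(2*I*pi/3))*conj(1) + 1*(4 + exp(-2*I*pi/3) + 2*exp(2*I*pi/3))*conj(1) + 1*(5)*conj(1) + 1*(4 + 2*exp(-2*I*pi/3) + exp(2*I*pi/3))*conj(1) + 1*(2 + exp(-2*I*pi/3) + 2*exp(2*I*pi/3))*conj(1)]
      = (1/6)[(7) + (2 + 2*exp(-2*I*pi/3) + exp(2*I*pi/3)) + (4 + exp(-2*I*pi/3) + 2*exp(2*I*pi/3)) + (5) + (4 + 2*exp(-2*I*pi/3) + exp(2*I*pi/3)) + (2 + exp(-2*I*pi/3) + 2*exp(2*I*pi/3))] = 18/6 = 3
  <chi_rho, chi_1> = (1/6)[1*(7)*conj(1) + 1*(2 + 2*exp(-2*I*pi/3) + exp(2*I*pi/3))*conj(exp(I*pi/3)) + 1*(4 + exp(-2*I*pi/3) + 2*exp(2*I*pi/3))*conj(exp(2*I*pi/3)) + 1*(5)*conj(-1) + 1*(4 + 2*exp(-2*I*pi/3) + exp(2*I*pi/3))*conj(exp(-2*I*pi/3)) + 1*(2 + exp(-2*I*pi/3) + 2*exp(2*I*pi/3))*conj(exp(-I*pi/3))]
      = (1/6)[(7) + (-2 + 2*exp(-I*pi/3) + exp(I*pi/3)) + (2 + 4*exp(-2*I*pi/3) + exp(2*I*pi/3)) + (-5) + (2 + exp(-2*I*pi/3) + 4*exp(2*I*pi/3)) + (-2 + exp(-I*pi/3) + 2*exp(I*pi/3))] = 0/6 = 0
  <chi_rho, chi_2> = (1/6)[1*(7)*conj(1) + 1*(2 + 2*exp(-2*I*pi/3) + exp(2*I*pi/3))*conj(exp(2*I*pi/3)) + 1*(4 + exp(-2*I*pi/3) + 2*exp(2*I*pi/3))*conj(exp(-2*I*pi/3)) + 1*(5)*conj(1) + 1*(4 + 2*exp(-2*I*pi/3) + exp(2*I*pi/3))*conj(exp(2*I*pi/3)) + 1*(2 + exp(-2*I*pi/3) + 2*exp(2*I*pi/3))*conj(exp(-2*I*pi/3))]
      = (1/6)[(7) + (-1) + (1 + 2*exp(-2*I*pi/3) + 4*exp(2*I*pi/3)) + (5) + (1 + 4*exp(-2*I*pi/3) + 2*exp(2*I*pi/3)) + (-1)] = 6/6 = 1
  <chi_rho, chi_3> = (1/6)[1*(7)*conj(1) + 1*(2 + 2*exp(-2*I*pi/3) + exp(2*I*pi/3))*conj(-1) + 1*(4 + exp(-2*I*pi/3) + 2*exp(2*I*pi/3))*conj(1) + 1*(5)*conj(-1) + 1*(4 + 2*exp(-2*I*pi/3) + exp(2*I*pi/3))*conj(1) + 1*(2 + exp(-2*I*pi/3) + 2*exp(2*I*pi/3))*conj(-1)]
      = (1/6)[(7) + (-2 - exp(2*I*pi/3) - 2*exp(-2*I*pi/3)) + (4 + exp(-2*I*pi/3) + 2*exp(2*I*pi/3)) + (-5) + (4 + 2*exp(-2*I*pi/3) + exp(2*I*pi/3)) + (-2 - 2*exp(2*I*pi/3) - exp(-2*I*pi/3))] = 6/6 = 1
  <chi_rho, chi_4> = (1/6)[1*(7)*conj(1) + 1*(2 + 2*exp(-2*I*pi/3) + exp(2*I*pi/3))*conj(exp(-2*I*pi/3)) + 1*(4 + exp(-2*I*pi/3) + 2*exp(2*I*pi/3))*conj(exp(2*I*pi/3)) + 1*(5)*conj(1) + 1*(4 + 2*exp(-2*I*pi/3) + exp(2*I*pi/3))*conj(exp(-2*I*pi/3)) + 1*(2 + exp(-2*I*pi/3) + 2*exp(2*I*pi/3))*conj(exp(2*I*pi/3))]
      = (1/6)[(7) + (2 + exp(-2*I*pi/3) + 2*exp(2*I*pi/3)) + (2 + 4*exp(-2*I*pi/3) + exp(2*I*pi/3)) + (5) + (2 + exp(-2*I*pi/3) + 4*exp(2*I*pi/3)) + (2 + 2*exp(-2*I*pi/3) + exp(2*I*pi/3))] = 12/6 = 2
  <chi_rho, chi_5> = (1/6)[1*(7)*conj(1) + 1*(2 + 2*exp(-2*I*pi/3) + exp(2*I*pi/3))*conj(exp(-I*pi/3)) + 1*(4 + exp(-2*I*pi/3) + 2*exp(2*I*pi/3))*conj(exp(-2*I*pi/3)) + 1*(5)*conj(-1) + 1*(4 + 2*exp(-2*I*pi/3) + exp(2*I*pi/3))*conj(exp(2*I*pi/3)) + 1*(2 + exp(-2*I*pi/3) + 2*exp(2*I*pi/3))*conj(exp(I*pi/3))]
      = (1/6)[(7) + (1) + (1 + 2*exp(-2*I*pi/3) + 4*exp(2*I*pi/3)) + (-5) + (1 + 4*exp(-2*I*pi/3) + 2*exp(2*I*pi/3)) + (1)] = 0/6 = 0
(Exp terms are combined using exp(i*s)*conj(exp(i*t)) = exp(i*(s-t)), and sums of them are collapsed using the identity that for every m > 1 the m distinct m-th roots of unity sum to 0, e.g. 1 + exp(2*I*pi/3) + exp(-2*I*pi/3) = 0.)
Dimension check: dim(rho) = sum (mult * dim) = 3*1 + 0*1 + 1*1 + 1*1 + 2*1 + 0*1 = 7 = chi_rho(e) = 7.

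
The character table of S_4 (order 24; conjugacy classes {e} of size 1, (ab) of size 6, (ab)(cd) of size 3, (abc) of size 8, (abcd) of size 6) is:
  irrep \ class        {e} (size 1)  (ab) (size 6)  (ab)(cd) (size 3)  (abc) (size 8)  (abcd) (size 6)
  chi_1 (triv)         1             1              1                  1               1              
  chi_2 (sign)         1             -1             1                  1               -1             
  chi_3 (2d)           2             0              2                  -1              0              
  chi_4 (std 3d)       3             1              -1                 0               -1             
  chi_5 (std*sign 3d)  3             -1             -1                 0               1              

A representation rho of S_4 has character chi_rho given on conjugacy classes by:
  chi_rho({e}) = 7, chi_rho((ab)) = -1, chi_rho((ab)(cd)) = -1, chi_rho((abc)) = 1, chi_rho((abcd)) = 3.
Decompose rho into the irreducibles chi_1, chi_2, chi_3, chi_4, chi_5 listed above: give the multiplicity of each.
Multiplicities: chi_1: 1, chi_2: 0, chi_3: 0, chi_4: 0, chi_5: 2.

Argument: Use <chi_rho, chi> = (1/|G|) sum_C |C| * chi_rho(C) * conj(chi(C)) with |G| = 24 for each irreducible chi in the table:
  <chi_rho, chi_1> = (1/24)[1*(7)*conj(1) + 6*(-1)*conj(1) + 3*(-1)*conj(1) + 8*(1)*conj(1) + 6*(3)*conj(1)]
      = (1/24)[(7) + (-6) + (-3) + (8) + (18)] = 24/24 = 1
  <chi_rho, chi_2> = (1/24)[1*(7)*conj(1) + 6*(-1)*conj(-1) + 3*(-1)*conj(1) + 8*(1)*conj(1) + 6*(3)*conj(-1)]
      = (1/24)[(7) + (6) + (-3) + (8) + (-18)] = 0/24 = 0
  <chi_rho, chi_3> = (1/24)[1*(7)*conj(2) + 6*(-1)*conj(0) + 3*(-1)*conj(2) + 8*(1)*conj(-1) + 6*(3)*conj(0)]
      = (1/24)[(14) + (0) + (-6) + (-8) + (0)] = 0/24 = 0
  <chi_rho, chi_4> = (1/24)[1*(7)*conj(3) + 6*(-1)*conj(1) + 3*(-1)*conj(-1) + 8*(1)*conj(0) + 6*(3)*conj(-1)]
      = (1/24)[(21) + (-6) + (3) + (0) + (-18)] = 0/24 = 0
  <chi_rho, chi_5> = (1/24)[1*(7)*conj(3) + 6*(-1)*conj(-1) + 3*(-1)*conj(-1) + 8*(1)*conj(0) + 6*(3)*conj(1)]
      = (1/24)[(21) + (6) + (3) + (0) + (18)] = 48/24 = 2
Dimension check: dim(rho) = sum (mult * dim) = 1*1 + 0*1 + 0*2 + 0*3 + 2*3 = 7 = chi_rho(e) = 7.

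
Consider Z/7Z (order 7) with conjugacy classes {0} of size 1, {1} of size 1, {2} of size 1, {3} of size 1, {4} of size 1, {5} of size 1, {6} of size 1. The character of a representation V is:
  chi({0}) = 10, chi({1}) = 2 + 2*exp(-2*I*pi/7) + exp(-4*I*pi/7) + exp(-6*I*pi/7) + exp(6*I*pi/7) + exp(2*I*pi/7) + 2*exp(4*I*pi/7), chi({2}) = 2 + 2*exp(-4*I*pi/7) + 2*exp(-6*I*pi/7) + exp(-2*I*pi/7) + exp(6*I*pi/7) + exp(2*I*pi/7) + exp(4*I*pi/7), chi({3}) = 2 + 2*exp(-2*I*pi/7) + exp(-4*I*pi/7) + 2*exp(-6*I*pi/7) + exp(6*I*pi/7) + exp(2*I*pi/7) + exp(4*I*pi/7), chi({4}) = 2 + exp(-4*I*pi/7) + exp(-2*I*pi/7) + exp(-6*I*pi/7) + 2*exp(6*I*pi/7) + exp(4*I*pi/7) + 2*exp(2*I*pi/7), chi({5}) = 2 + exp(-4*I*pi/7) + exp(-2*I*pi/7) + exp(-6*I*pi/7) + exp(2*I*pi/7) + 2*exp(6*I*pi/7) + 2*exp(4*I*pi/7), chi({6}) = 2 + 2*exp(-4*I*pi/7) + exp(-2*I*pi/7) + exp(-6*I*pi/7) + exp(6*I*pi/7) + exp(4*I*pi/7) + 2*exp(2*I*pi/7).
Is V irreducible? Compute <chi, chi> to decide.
Not irreducible (reducible): <chi, chi> = 16 > 1.

Argument: <chi, chi> = (1/|G|) sum_C |C| * |chi(C)|^2 = (1/7)[1*|10|^2 + 1*|2 + 2*exp(-2*I*pi/7) + exp(-4*I*pi/7) + exp(-6*I*pi/7) + exp(6*I*pi/7) + exp(2*I*pi/7) + 2*exp(4*I*pi/7)|^2 + 1*|2 + 2*exp(-4*I*pi/7) + 2*exp(-6*I*pi/7) + exp(-2*I*pi/7) + exp(6*I*pi/7) + exp(2*I*pi/7) + exp(4*I*pi/7)|^2 + 1*|2 + 2*exp(-2*I*pi/7) + exp(-4*I*pi/7) + 2*exp(-6*I*pi/7) + exp(6*I*pi/7) + exp(2*I*pi/7) + exp(4*I*pi/7)|^2 + 1*|2 + exp(-4*I*pi/7) + exp(-2*I*pi/7) + exp(-6*I*pi/7) + 2*exp(6*I*pi/7) + exp(4*I*pi/7) + 2*exp(2*I*pi/7)|^2 + 1*|2 + exp(-4*I*pi/7) + exp(-2*I*pi/7) + exp(-6*I*pi/7) + exp(2*I*pi/7) + 2*exp(6*I*pi/7) + 2*exp(4*I*pi/7)|^2 + 1*|2 + 2*exp(-4*I*pi/7) + exp(-2*I*pi/7) + exp(-6*I*pi/7) + exp(6*I*pi/7) + exp(4*I*pi/7) + 2*exp(2*I*pi/7)|^2]
  = (1/7)[(100) + (2) + (2) + (2) + (2) + (2) + (2)] = 112/7 = 16.
(Exp terms are combined using exp(i*s)*conj(exp(i*t)) = exp(i*(s-t)), and sums of them are collapsed using the identity that for every m > 1 the m distinct m-th roots of unity sum to 0, e.g. 1 + exp(2*I*pi/3) + exp(-2*I*pi/3) = 0.)
A character is irreducible iff <chi, chi> = 1, so this representation is reducible.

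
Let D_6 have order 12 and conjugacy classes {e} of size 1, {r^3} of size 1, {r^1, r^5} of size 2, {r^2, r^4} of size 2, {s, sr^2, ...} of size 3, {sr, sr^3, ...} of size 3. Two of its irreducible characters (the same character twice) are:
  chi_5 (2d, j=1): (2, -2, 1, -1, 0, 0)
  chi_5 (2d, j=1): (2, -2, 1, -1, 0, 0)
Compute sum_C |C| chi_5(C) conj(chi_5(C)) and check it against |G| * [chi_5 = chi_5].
Sum = 12 = |G| = 12; so <chi_5, chi_5> = 1 (norm-1 confirms irreducibility).

Reasoning: Compute term by term over conjugacy classes (|C| * chi_5(C) * conj(chi_5(C))):
  1*(2)*conj(2) + 1*(-2)*conj(-2) + 2*(1)*conj(1) + 2*(-1)*conj(-1) + 3*(0)*conj(0) + 3*(0)*conj(0)
  = (4) + (4) + (2) + (2) + (0) + (0)
  = 12.
Dividing by |G| = 12 gives 12/12 = 1, matching the row-orthogonality relation <chi_5, chi_5> = [chi_5 = chi_5].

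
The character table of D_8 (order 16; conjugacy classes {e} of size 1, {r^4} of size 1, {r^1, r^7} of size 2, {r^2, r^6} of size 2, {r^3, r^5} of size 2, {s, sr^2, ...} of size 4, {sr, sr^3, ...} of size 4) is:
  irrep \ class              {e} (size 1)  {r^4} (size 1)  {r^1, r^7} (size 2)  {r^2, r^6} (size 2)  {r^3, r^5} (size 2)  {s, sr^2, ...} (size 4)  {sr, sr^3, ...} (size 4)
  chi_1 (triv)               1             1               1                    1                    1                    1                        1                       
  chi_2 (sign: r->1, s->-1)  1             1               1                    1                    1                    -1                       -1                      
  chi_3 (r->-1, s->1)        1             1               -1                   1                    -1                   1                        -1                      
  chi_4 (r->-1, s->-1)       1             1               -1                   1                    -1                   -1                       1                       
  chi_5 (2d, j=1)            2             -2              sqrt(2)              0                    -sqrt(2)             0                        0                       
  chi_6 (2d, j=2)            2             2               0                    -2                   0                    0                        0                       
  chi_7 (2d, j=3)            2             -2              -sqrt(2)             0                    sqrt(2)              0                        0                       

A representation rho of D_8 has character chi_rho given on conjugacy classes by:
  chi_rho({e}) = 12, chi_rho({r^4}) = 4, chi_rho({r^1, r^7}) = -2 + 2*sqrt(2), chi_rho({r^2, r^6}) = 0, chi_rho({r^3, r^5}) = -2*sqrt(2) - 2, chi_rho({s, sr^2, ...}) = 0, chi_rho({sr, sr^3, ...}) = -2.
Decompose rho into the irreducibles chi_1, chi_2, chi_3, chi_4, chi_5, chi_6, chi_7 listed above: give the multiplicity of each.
Multiplicities: chi_1: 0, chi_2: 1, chi_3: 2, chi_4: 1, chi_5: 2, chi_6: 2, chi_7: 0.

Derivation: Use <chi_rho, chi> = (1/|G|) sum_C |C| * chi_rho(C) * conj(chi(C)) with |G| = 16 for each irreducible chi in the table:
  <chi_rho, chi_1> = (1/16)[1*(12)*conj(1) + 1*(4)*conj(1) + 2*(-2 + 2*sqrt(2))*conj(1) + 2*(0)*conj(1) + 2*(-2*sqrt(2) - 2)*conj(1) + 4*(0)*conj(1) + 4*(-2)*conj(1)]
      = (1/16)[(12) + (4) + (-4 + 4*sqrt(2)) + (0) + (-4*sqrt(2) - 4) + (0) + (-8)] = 0/16 = 0
  <chi_rho, chi_2> = (1/16)[1*(12)*conj(1) + 1*(4)*conj(1) + 2*(-2 + 2*sqrt(2))*conj(1) + 2*(0)*conj(1) + 2*(-2*sqrt(2) - 2)*conj(1) + 4*(0)*conj(-1) + 4*(-2)*conj(-1)]
      = (1/16)[(12) + (4) + (-4 + 4*sqrt(2)) + (0) + (-4*sqrt(2) - 4) + (0) + (8)] = 16/16 = 1
  <chi_rho, chi_3> = (1/16)[1*(12)*conj(1) + 1*(4)*conj(1) + 2*(-2 + 2*sqrt(2))*conj(-1) + 2*(0)*conj(1) + 2*(-2*sqrt(2) - 2)*conj(-1) + 4*(0)*conj(1) + 4*(-2)*conj(-1)]
      = (1/16)[(12) + (4) + (4 - 4*sqrt(2)) + (0) + (4 + 4*sqrt(2)) + (0) + (8)] = 32/16 = 2
  <chi_rho, chi_4> = (1/16)[1*(12)*conj(1) + 1*(4)*conj(1) + 2*(-2 + 2*sqrt(2))*conj(-1) + 2*(0)*conj(1) + 2*(-2*sqrt(2) - 2)*conj(-1) + 4*(0)*conj(-1) + 4*(-2)*conj(1)]
      = (1/16)[(12) + (4) + (4 - 4*sqrt(2)) + (0) + (4 + 4*sqrt(2)) + (0) + (-8)] = 16/16 = 1
  <chi_rho, chi_5> = (1/16)[1*(12)*conj(2) + 1*(4)*conj(-2) + 2*(-2 + 2*sqrt(2))*conj(sqrt(2)) + 2*(0)*conj(0) + 2*(-2*sqrt(2) - 2)*conj(-sqrt(2)) + 4*(0)*conj(0) + 4*(-2)*conj(0)]
      = (1/16)[(24) + (-8) + (8 - 4*sqrt(2)) + (0) + (4*sqrt(2) + 8) + (0) + (0)] = 32/16 = 2
  <chi_rho, chi_6> = (1/16)[1*(12)*conj(2) + 1*(4)*conj(2) + 2*(-2 + 2*sqrt(2))*conj(0) + 2*(0)*conj(-2) + 2*(-2*sqrt(2) - 2)*conj(0) + 4*(0)*conj(0) + 4*(-2)*conj(0)]
      = (1/16)[(24) + (8) + (0) + (0) + (0) + (0) + (0)] = 32/16 = 2
  <chi_rho, chi_7> = (1/16)[1*(12)*conj(2) + 1*(4)*conj(-2) + 2*(-2 + 2*sqrt(2))*conj(-sqrt(2)) + 2*(0)*conj(0) + 2*(-2*sqrt(2) - 2)*conj(sqrt(2)) + 4*(0)*conj(0) + 4*(-2)*conj(0)]
      = (1/16)[(24) + (-8) + (-8 + 4*sqrt(2)) + (0) + (-8 - 4*sqrt(2)) + (0) + (0)] = 0/16 = 0
Dimension check: dim(rho) = sum (mult * dim) = 0*1 + 1*1 + 2*1 + 1*1 + 2*2 + 2*2 + 0*2 = 12 = chi_rho(e) = 12.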